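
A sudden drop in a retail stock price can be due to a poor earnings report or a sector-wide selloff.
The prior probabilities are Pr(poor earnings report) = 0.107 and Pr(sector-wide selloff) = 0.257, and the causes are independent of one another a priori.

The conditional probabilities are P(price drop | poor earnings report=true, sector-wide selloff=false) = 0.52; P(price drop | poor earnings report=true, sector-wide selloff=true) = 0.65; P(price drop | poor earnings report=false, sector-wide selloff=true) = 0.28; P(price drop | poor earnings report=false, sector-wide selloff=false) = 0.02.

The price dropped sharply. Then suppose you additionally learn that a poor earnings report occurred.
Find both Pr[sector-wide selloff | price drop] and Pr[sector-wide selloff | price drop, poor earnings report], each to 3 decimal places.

Pr[sector-wide selloff | price drop] ≈ 0.601; Pr[sector-wide selloff | price drop, poor earnings report] ≈ 0.302

By total probability over the 4 (poor earnings report, sector-wide selloff) configurations:
  P(price drop) = 0.02·0.893·0.743 + 0.28·0.893·0.257 + 0.52·0.107·0.743 + 0.65·0.107·0.257
        = 0.013270 + 0.064260 + 0.041341 + 0.017874 = 0.136745
The terms with sector-wide selloff present sum to 0.082134, so
  P(sector-wide selloff | price drop) = 0.082134 / 0.136745 ≈ 0.601

Now also conditioning on poor earnings report=true:
Numerator (weight on configurations with sector-wide selloff): 0.65*0.257 = 0.167050
Normalizer over all consistent configurations: 0.52*0.743 + 0.65*0.257 = 0.553410
Posterior = 0.167050 / 0.553410 ≈ 0.302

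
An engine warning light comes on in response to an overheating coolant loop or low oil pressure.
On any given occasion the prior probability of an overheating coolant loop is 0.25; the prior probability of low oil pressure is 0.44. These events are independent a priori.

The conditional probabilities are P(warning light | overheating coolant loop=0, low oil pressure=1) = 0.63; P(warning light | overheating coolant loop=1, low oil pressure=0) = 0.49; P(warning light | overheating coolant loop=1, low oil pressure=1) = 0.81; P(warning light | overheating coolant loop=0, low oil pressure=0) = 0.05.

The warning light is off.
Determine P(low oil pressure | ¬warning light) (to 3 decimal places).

P(low oil pressure | ¬warning light) ≈ 0.233

Enumerate the 4 (overheating coolant loop, low oil pressure) configurations and weight by the priors:
  P(¬warning light) = 0.95×0.75×0.56 + 0.37×0.75×0.44 + 0.51×0.25×0.56 + 0.19×0.25×0.44
        = 0.399000 + 0.122100 + 0.071400 + 0.020900 = 0.613400
Configurations with low oil pressure contribute 0.143000, so
  P(low oil pressure | ¬warning light) = 0.143000 / 0.613400 ≈ 0.233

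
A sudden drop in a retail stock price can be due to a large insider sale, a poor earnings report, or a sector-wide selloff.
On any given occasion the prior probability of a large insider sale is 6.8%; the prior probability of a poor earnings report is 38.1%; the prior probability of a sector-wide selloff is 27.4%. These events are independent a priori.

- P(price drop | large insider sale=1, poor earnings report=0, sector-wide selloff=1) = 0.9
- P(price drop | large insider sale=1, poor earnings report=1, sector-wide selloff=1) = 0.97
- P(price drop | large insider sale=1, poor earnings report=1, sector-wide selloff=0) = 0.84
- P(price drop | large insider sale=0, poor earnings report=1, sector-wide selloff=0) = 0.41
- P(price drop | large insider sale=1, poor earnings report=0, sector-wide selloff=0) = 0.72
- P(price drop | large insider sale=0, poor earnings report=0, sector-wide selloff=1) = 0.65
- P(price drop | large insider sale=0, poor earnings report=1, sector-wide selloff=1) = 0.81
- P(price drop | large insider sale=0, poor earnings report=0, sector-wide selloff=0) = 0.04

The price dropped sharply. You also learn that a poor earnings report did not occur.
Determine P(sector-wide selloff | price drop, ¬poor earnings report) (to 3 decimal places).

P(price drop | ¬poor earnings report) = 0.04*0.932*0.726 + 0.65*0.932*0.274 + 0.72*0.068*0.726 + 0.9*0.068*0.274 = 0.027065 + 0.165989 + 0.035545 + 0.016769 = 0.245368
Restricting to configurations with sector-wide selloff present: 0.165989 + 0.016769 = 0.182758.
P(sector-wide selloff | price drop, ¬poor earnings report) = 0.182758 / 0.245368 ≈ 0.745

P(sector-wide selloff | price drop, ¬poor earnings report) ≈ 0.745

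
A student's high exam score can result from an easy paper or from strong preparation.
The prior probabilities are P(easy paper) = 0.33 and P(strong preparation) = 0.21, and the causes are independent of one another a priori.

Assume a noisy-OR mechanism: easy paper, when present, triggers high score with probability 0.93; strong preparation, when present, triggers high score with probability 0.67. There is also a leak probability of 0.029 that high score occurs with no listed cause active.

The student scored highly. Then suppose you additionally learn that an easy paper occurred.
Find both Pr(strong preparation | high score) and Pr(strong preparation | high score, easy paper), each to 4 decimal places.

Under noisy-OR, P(high score | causes) = 1 − (1−0.029)·∏(1−qᵢ) over the active causes.
For the numerator, keep only strong preparation=true terms: 0.095615 + 0.067746 = 0.163361
The normalizing constant is 0.029*0.67*0.79 + 0.67957*0.67*0.21 + 0.93203*0.33*0.79 + 0.97757*0.33*0.21 = 0.421691
Posterior = 0.163361 / 0.421691 ≈ 0.3874

Now also conditioning on easy paper=true:
Numerator (weight on configurations with strong preparation): 0.97757*0.21 = 0.205290
Normalizer over all consistent configurations: 0.93203*0.79 + 0.97757*0.21 = 0.941594
P(strong preparation | high score, easy paper) = 0.205290/0.941594 ≈ 0.2180

Pr(strong preparation | high score) ≈ 0.3874; Pr(strong preparation | high score, easy paper) ≈ 0.2180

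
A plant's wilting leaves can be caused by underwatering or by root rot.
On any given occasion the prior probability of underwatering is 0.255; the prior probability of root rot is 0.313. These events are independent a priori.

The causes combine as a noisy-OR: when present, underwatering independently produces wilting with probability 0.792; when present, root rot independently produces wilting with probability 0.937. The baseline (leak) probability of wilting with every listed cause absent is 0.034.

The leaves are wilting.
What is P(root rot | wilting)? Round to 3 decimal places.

P(root rot | wilting) ≈ 0.654

Under noisy-OR, P(wilting | causes) = 1 − (1−0.034)·∏(1−qᵢ) over the active causes.
By total probability over the 4 (underwatering, root rot) configurations:
  P(wilting) = 0.034*0.745*0.687 + 0.939142*0.745*0.313 + 0.799072*0.255*0.687 + 0.987342*0.255*0.313
        = 0.017402 + 0.218994 + 0.139985 + 0.078805 = 0.455186
Configurations with root rot contribute 0.297799, so
  P(root rot | wilting) = 0.297799 / 0.455186 ≈ 0.654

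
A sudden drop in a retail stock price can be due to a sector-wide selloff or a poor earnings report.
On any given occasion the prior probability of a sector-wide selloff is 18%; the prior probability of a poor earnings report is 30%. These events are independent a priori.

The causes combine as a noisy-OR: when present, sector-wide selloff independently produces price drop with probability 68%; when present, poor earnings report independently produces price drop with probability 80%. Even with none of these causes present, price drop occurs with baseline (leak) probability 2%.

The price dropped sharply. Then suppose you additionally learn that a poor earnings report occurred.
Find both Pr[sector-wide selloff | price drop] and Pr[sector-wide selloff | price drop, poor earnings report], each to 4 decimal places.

Under noisy-OR, P(price drop | causes) = 1 − (1−0.02)·∏(1−qᵢ) over the active causes.
P(price drop) = 0.02·0.82·0.7 + 0.804·0.82·0.3 + 0.6864·0.18·0.7 + 0.93728·0.18·0.3 = 0.011480 + 0.197784 + 0.086486 + 0.050613 = 0.346363
Restricting to configurations with sector-wide selloff present: 0.086486 + 0.050613 = 0.137099.
So P(sector-wide selloff | price drop) = 0.137099/0.346363 ≈ 0.3958.

With the extra evidence:
Enumerate both values of sector-wide selloff and weight by the priors:
  P(price drop | poor earnings report) = 0.804·0.82 + 0.93728·0.18
        = 0.659280 + 0.168710 = 0.827990
Keeping only the sector-wide selloff-present terms gives 0.168710, so
  P(sector-wide selloff | price drop, poor earnings report) = 0.168710 / 0.827990 ≈ 0.2038
— poor earnings report explains away the evidence for sector-wide selloff.

Pr[sector-wide selloff | price drop] ≈ 0.3958; Pr[sector-wide selloff | price drop, poor earnings report] ≈ 0.2038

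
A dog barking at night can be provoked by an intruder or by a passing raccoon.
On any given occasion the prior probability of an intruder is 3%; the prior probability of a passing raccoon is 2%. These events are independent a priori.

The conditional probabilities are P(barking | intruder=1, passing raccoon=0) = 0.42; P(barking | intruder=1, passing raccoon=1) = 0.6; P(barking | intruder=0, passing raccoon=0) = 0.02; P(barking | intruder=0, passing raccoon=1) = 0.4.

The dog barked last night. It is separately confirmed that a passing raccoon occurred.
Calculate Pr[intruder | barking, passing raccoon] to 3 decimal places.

Pr[intruder | barking, passing raccoon] ≈ 0.044

P(barking | passing raccoon) = 0.4·0.97 + 0.6·0.03 = 0.388000 + 0.018000 = 0.406000
Restricting to configurations with intruder present: 0.6·0.03 = 0.018000.
Hence the posterior is 0.018000/0.406000 ≈ 0.044.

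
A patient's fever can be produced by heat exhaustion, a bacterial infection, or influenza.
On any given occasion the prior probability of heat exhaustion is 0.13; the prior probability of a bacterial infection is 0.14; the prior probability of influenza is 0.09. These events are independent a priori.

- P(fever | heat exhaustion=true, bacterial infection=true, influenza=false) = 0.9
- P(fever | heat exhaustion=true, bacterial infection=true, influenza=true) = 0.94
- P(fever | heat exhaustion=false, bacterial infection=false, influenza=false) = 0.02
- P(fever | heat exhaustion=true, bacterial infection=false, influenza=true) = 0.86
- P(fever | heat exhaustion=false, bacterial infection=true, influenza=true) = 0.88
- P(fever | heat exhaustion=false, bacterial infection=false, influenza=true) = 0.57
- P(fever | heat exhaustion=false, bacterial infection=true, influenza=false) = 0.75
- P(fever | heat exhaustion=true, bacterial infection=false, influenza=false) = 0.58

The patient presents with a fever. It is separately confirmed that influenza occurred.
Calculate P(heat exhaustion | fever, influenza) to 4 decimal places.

Sum P(fever|·) weighted by the priors over the 4 (heat exhaustion, bacterial infection) configurations:
  P(fever | influenza) = 0.57*0.87*0.86 + 0.88*0.87*0.14 + 0.86*0.13*0.86 + 0.94*0.13*0.14
        = 0.426474 + 0.107184 + 0.096148 + 0.017108 = 0.646914
Keeping only the heat exhaustion-present terms gives 0.113256, so
  P(heat exhaustion | fever, influenza) = 0.113256 / 0.646914 ≈ 0.1751

P(heat exhaustion | fever, influenza) ≈ 0.1751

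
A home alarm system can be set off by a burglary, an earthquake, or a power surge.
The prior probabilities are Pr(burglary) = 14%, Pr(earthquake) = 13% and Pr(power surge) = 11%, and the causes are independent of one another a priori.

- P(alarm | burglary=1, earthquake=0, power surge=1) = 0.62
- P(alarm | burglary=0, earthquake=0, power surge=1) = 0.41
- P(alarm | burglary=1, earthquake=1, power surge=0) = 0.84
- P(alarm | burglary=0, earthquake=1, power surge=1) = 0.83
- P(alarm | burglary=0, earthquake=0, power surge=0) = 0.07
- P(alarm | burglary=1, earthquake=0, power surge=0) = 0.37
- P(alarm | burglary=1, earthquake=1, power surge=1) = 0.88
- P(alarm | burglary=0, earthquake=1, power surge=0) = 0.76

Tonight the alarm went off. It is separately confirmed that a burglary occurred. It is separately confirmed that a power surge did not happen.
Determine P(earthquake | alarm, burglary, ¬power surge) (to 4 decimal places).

P(earthquake | alarm, burglary, ¬power surge) ≈ 0.2533

Enumerate both values of earthquake and weight by the priors:
  P(alarm | burglary, ¬power surge) = 0.37·0.87 + 0.84·0.13
        = 0.321900 + 0.109200 = 0.431100
Keeping only the earthquake-present terms gives 0.109200, so
  P(earthquake | alarm, burglary, ¬power surge) = 0.109200 / 0.431100 ≈ 0.2533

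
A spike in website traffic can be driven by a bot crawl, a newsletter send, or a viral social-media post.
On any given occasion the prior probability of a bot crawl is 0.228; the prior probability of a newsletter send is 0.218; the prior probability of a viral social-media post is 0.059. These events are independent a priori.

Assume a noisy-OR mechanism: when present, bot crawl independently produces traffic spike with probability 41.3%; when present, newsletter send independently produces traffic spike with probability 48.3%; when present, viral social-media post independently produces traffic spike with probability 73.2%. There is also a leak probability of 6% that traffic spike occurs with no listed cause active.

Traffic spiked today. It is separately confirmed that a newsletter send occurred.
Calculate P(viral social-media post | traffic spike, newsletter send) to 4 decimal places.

P(viral social-media post | traffic spike, newsletter send) ≈ 0.0899

Under noisy-OR, P(traffic spike | causes) = 1 − (1−0.06)·∏(1−qᵢ) over the active causes.
Weight on viral social-media post=true, given the evidence: 0.039616 + 0.012424 = 0.052040
Normalizer over all consistent configurations: 0.51402*0.772*0.941 + 0.869757*0.772*0.059 + 0.71473*0.228*0.941 + 0.923548*0.228*0.059 = 0.578795
P(viral social-media post | traffic spike, newsletter send) = 0.052040/0.578795 ≈ 0.0899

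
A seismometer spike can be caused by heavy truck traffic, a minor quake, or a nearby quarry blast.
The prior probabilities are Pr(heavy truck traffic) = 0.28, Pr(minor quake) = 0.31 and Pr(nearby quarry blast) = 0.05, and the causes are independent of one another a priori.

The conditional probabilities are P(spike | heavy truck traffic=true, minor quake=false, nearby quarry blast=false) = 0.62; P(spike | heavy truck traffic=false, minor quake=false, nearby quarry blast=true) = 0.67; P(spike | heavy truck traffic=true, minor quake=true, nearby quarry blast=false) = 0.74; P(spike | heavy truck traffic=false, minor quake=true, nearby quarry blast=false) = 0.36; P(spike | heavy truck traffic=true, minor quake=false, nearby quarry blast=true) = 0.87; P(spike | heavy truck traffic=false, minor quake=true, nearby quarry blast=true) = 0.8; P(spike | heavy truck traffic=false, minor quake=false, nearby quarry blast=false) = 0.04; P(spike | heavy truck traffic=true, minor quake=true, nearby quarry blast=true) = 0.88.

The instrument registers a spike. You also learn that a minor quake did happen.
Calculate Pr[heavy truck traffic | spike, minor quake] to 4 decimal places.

Pr[heavy truck traffic | spike, minor quake] ≈ 0.4320

For the numerator, keep only heavy truck traffic=true terms: 0.196840 + 0.012320 = 0.209160
Normalizer over all consistent configurations: 0.36*0.72*0.95 + 0.8*0.72*0.05 + 0.74*0.28*0.95 + 0.88*0.28*0.05 = 0.484200
P(heavy truck traffic | spike, minor quake) = 0.209160/0.484200 ≈ 0.4320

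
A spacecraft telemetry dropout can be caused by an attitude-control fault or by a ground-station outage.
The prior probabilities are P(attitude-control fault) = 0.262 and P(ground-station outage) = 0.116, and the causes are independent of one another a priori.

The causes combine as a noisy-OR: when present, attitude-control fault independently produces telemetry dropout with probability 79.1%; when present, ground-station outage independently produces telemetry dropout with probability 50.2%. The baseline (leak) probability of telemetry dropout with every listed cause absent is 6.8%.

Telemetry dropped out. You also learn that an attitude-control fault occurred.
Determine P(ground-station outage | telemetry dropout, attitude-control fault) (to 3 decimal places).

P(ground-station outage | telemetry dropout, attitude-control fault) ≈ 0.128

Under noisy-OR, P(telemetry dropout | causes) = 1 − (1−0.068)·∏(1−qᵢ) over the active causes.
P(telemetry dropout | attitude-control fault) = 0.805212×0.884 + 0.902996×0.116 = 0.711807 + 0.104748 = 0.816555
The ground-station outage-present share is 0.902996×0.116 = 0.104748.
Hence the posterior is 0.104748/0.816555 ≈ 0.128.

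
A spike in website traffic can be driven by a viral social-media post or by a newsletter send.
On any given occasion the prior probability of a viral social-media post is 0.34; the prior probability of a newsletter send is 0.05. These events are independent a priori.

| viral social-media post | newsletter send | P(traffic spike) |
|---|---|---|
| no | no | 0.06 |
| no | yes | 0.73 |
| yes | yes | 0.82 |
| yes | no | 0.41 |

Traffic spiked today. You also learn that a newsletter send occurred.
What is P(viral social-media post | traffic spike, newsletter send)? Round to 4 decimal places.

P(viral social-media post | traffic spike, newsletter send) ≈ 0.3666

By total probability over both values of viral social-media post:
  P(traffic spike | newsletter send) = 0.73·0.66 + 0.82·0.34
        = 0.481800 + 0.278800 = 0.760600
Configurations with viral social-media post contribute 0.278800, so
  P(viral social-media post | traffic spike, newsletter send) = 0.278800 / 0.760600 ≈ 0.3666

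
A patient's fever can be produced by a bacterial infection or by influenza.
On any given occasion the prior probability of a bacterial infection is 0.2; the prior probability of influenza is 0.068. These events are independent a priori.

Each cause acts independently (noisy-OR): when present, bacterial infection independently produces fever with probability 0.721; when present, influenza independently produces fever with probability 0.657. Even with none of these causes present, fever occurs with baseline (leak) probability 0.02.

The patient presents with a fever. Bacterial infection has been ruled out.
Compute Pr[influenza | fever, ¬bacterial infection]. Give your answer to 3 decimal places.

Under noisy-OR, P(fever | causes) = 1 − (1−0.02)·∏(1−qᵢ) over the active causes.
Numerator (weight on configurations with influenza): 0.66386×0.068 = 0.045142
Normalizer over all consistent configurations: 0.02×0.932 + 0.66386×0.068 = 0.063782
P(influenza | fever, ¬bacterial infection) = 0.045142/0.063782 ≈ 0.708

Pr[influenza | fever, ¬bacterial infection] ≈ 0.708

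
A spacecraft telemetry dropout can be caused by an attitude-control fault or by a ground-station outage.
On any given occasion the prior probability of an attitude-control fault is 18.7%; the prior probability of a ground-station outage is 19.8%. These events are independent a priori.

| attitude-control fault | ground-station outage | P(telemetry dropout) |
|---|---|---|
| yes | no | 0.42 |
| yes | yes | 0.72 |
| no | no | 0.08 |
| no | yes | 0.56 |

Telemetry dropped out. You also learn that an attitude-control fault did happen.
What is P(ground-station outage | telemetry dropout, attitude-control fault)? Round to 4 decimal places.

P(telemetry dropout | attitude-control fault) = 0.42*0.802 + 0.72*0.198 = 0.336840 + 0.142560 = 0.479400
Of this, 0.142560 comes from 0.72*0.198 (the ground-station outage=true cases).
So P(ground-station outage | telemetry dropout, attitude-control fault) = 0.142560/0.479400 ≈ 0.2974.

P(ground-station outage | telemetry dropout, attitude-control fault) ≈ 0.2974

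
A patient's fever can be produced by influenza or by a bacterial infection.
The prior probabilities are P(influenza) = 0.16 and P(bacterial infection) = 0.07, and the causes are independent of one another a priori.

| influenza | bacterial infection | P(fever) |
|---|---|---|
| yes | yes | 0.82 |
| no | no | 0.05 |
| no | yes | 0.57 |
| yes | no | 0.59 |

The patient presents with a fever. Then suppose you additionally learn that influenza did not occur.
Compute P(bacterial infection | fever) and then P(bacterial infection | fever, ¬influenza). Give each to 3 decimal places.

P(bacterial infection | fever) ≈ 0.252; P(bacterial infection | fever, ¬influenza) ≈ 0.462

By total probability over the 4 (influenza, bacterial infection) configurations:
  P(fever) = 0.05*0.84*0.93 + 0.57*0.84*0.07 + 0.59*0.16*0.93 + 0.82*0.16*0.07
        = 0.039060 + 0.033516 + 0.087792 + 0.009184 = 0.169552
The terms with bacterial infection present sum to 0.042700, so
  P(bacterial infection | fever) = 0.042700 / 0.169552 ≈ 0.252

Now condition on the additional information:
For the numerator, keep only bacterial infection=true terms: 0.57*0.07 = 0.039900
Denominator P(fever | ¬influenza): 0.05*0.93 + 0.57*0.07 = 0.086400
P(bacterial infection | fever, ¬influenza) = 0.039900/0.086400 ≈ 0.462
With influenza excluded, bacterial infection must carry more of the explanatory weight for the fever.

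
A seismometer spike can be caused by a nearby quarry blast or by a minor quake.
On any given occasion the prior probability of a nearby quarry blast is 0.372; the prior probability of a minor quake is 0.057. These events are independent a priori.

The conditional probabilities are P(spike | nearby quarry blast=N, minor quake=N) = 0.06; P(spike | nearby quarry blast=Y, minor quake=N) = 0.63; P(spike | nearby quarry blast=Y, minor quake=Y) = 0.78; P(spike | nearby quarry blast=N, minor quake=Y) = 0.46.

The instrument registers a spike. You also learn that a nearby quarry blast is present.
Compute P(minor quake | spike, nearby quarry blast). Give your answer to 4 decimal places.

By total probability over both values of minor quake:
  P(spike | nearby quarry blast) = 0.63×0.943 + 0.78×0.057
        = 0.594090 + 0.044460 = 0.638550
The terms with minor quake present sum to 0.044460, so
  P(minor quake | spike, nearby quarry blast) = 0.044460 / 0.638550 ≈ 0.0696

P(minor quake | spike, nearby quarry blast) ≈ 0.0696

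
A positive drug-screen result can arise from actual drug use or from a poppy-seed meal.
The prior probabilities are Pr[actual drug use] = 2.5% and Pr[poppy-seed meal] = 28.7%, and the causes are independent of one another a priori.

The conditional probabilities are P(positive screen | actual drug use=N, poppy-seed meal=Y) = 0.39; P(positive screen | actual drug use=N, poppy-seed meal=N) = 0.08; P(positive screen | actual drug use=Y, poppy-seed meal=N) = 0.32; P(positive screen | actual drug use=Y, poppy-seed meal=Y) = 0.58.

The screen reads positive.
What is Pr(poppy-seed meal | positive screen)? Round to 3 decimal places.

Pr(poppy-seed meal | positive screen) ≈ 0.649

P(positive screen) = 0.08*0.975*0.713 + 0.39*0.975*0.287 + 0.32*0.025*0.713 + 0.58*0.025*0.287 = 0.055614 + 0.109132 + 0.005704 + 0.004161 = 0.174611
Restricting to configurations with poppy-seed meal present: 0.109132 + 0.004161 = 0.113293.
Hence the posterior is 0.113293/0.174611 ≈ 0.649.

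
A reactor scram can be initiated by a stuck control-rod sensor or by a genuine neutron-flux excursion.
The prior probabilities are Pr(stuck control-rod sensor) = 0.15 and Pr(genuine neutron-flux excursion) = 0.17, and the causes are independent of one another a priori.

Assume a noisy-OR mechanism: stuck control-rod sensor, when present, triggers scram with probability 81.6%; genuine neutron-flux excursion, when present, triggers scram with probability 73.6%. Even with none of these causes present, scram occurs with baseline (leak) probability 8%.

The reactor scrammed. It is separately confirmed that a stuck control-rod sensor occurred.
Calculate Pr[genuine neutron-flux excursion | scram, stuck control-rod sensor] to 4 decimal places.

Pr[genuine neutron-flux excursion | scram, stuck control-rod sensor] ≈ 0.1906

Under noisy-OR, P(scram | causes) = 1 − (1−0.08)·∏(1−qᵢ) over the active causes.
Weight on genuine neutron-flux excursion=true, given the evidence: 0.95531*0.17 = 0.162403
The normalizing constant is 0.83072*0.83 + 0.95531*0.17 = 0.851901
Posterior = 0.162403 / 0.851901 ≈ 0.1906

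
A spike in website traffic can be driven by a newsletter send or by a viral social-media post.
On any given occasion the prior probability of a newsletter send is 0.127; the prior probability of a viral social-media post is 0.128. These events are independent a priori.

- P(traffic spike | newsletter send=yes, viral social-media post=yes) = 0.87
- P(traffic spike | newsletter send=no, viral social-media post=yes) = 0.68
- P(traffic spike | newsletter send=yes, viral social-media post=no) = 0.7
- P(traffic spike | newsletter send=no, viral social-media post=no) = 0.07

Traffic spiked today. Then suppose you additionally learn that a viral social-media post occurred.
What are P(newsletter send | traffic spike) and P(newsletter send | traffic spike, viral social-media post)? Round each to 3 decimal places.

Weight on newsletter send=true, given the evidence: 0.077521 + 0.014143 = 0.091664
Denominator P(traffic spike): 0.07*0.873*0.872 + 0.68*0.873*0.128 + 0.7*0.127*0.872 + 0.87*0.127*0.128 = 0.220938
P(newsletter send | traffic spike) = 0.091664/0.220938 ≈ 0.415

Now condition on the additional information:
Sum P(traffic spike|·) weighted by the priors over both values of newsletter send:
  P(traffic spike | viral social-media post) = 0.68·0.873 + 0.87·0.127
        = 0.593640 + 0.110490 = 0.704130
Configurations with newsletter send contribute 0.110490, so
  P(newsletter send | traffic spike, viral social-media post) = 0.110490 / 0.704130 ≈ 0.157
— viral social-media post explains away the evidence for newsletter send.

P(newsletter send | traffic spike) ≈ 0.415; P(newsletter send | traffic spike, viral social-media post) ≈ 0.157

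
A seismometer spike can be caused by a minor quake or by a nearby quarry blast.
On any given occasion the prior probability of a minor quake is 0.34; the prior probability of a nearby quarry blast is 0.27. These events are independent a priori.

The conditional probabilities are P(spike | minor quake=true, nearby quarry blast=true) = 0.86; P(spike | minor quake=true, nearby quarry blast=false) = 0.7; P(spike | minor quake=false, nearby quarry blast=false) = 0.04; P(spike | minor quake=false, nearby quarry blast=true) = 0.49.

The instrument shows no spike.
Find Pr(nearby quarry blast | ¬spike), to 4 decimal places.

P(¬spike) = 0.96*0.66*0.73 + 0.51*0.66*0.27 + 0.3*0.34*0.73 + 0.14*0.34*0.27 = 0.462528 + 0.090882 + 0.074460 + 0.012852 = 0.640722
Restricting to configurations with nearby quarry blast present: 0.090882 + 0.012852 = 0.103734.
Hence the posterior is 0.103734/0.640722 ≈ 0.1619.

Pr(nearby quarry blast | ¬spike) ≈ 0.1619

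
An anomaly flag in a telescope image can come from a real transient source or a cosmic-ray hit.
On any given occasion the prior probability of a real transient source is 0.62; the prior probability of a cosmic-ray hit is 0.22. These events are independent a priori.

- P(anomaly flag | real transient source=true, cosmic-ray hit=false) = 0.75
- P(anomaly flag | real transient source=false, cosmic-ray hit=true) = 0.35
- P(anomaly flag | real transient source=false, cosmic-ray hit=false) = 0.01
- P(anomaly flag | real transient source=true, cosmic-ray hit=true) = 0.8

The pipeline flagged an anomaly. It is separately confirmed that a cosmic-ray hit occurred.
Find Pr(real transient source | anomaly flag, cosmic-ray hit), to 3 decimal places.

Sum P(anomaly flag|·) weighted by the priors over both values of real transient source:
  P(anomaly flag | cosmic-ray hit) = 0.35·0.38 + 0.8·0.62
        = 0.133000 + 0.496000 = 0.629000
The terms with real transient source present sum to 0.496000, so
  P(real transient source | anomaly flag, cosmic-ray hit) = 0.496000 / 0.629000 ≈ 0.789

Pr(real transient source | anomaly flag, cosmic-ray hit) ≈ 0.789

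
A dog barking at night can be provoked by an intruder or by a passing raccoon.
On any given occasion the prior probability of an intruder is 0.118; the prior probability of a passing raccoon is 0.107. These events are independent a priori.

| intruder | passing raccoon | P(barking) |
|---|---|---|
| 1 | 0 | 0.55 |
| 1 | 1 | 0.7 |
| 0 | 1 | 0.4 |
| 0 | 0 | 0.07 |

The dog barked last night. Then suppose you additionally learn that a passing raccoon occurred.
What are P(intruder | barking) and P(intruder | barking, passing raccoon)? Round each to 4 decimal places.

P(intruder | barking) ≈ 0.4183; P(intruder | barking, passing raccoon) ≈ 0.1897

P(barking) = 0.07·0.882·0.893 + 0.4·0.882·0.107 + 0.55·0.118·0.893 + 0.7·0.118·0.107 = 0.055134 + 0.037750 + 0.057956 + 0.008838 = 0.159678
Restricting to configurations with intruder present: 0.057956 + 0.008838 = 0.066794.
Hence the posterior is 0.066794/0.159678 ≈ 0.4183.

With the extra evidence:
Enumerate both values of intruder and weight by the priors:
  P(barking | passing raccoon) = 0.4×0.882 + 0.7×0.118
        = 0.352800 + 0.082600 = 0.435400
Configurations with intruder contribute 0.082600, so
  P(intruder | barking, passing raccoon) = 0.082600 / 0.435400 ≈ 0.1897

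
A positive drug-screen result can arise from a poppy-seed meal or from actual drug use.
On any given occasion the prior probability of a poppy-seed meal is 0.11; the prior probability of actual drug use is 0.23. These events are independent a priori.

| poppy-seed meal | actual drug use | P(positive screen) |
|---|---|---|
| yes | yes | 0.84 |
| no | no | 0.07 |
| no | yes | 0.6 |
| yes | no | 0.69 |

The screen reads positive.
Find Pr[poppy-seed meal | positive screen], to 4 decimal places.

Pr[poppy-seed meal | positive screen] ≈ 0.3182

Numerator (weight on configurations with poppy-seed meal): 0.058443 + 0.021252 = 0.079695
Denominator P(positive screen): 0.07·0.89·0.77 + 0.6·0.89·0.23 + 0.69·0.11·0.77 + 0.84·0.11·0.23 = 0.250486
Posterior = 0.079695 / 0.250486 ≈ 0.3182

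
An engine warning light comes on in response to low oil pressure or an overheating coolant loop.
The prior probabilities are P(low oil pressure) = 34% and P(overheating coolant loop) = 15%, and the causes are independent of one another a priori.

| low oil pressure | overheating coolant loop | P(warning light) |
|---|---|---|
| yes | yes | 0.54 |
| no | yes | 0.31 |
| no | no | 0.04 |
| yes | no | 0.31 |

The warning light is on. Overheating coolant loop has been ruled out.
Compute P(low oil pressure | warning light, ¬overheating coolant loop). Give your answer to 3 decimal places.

P(low oil pressure | warning light, ¬overheating coolant loop) ≈ 0.800

For the numerator, keep only low oil pressure=true terms: 0.31·0.34 = 0.105400
Denominator P(warning light | ¬overheating coolant loop): 0.04·0.66 + 0.31·0.34 = 0.131800
Posterior = 0.105400 / 0.131800 ≈ 0.800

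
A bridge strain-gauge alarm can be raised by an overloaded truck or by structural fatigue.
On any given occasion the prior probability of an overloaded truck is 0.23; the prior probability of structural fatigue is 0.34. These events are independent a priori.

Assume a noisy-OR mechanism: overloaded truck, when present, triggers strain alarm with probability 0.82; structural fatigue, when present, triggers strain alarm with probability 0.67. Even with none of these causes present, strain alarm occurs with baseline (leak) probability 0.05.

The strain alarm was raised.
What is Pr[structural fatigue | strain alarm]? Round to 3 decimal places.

Pr[structural fatigue | strain alarm] ≈ 0.626

Under noisy-OR, P(strain alarm | causes) = 1 − (1−0.05)·∏(1−qᵢ) over the active causes.
For the numerator, keep only structural fatigue=true terms: 0.179726 + 0.073787 = 0.253513
Denominator P(strain alarm): 0.05×0.77×0.66 + 0.6865×0.77×0.34 + 0.829×0.23×0.66 + 0.94357×0.23×0.34 = 0.404765
P(structural fatigue | strain alarm) = 0.253513/0.404765 ≈ 0.626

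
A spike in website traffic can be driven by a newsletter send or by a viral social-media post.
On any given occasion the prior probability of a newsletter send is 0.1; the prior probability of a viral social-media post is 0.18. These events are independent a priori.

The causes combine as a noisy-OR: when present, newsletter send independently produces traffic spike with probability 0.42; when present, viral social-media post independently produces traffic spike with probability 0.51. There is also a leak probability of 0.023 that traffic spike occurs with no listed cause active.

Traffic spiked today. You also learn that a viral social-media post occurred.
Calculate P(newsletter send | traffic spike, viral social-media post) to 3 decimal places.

P(newsletter send | traffic spike, viral social-media post) ≈ 0.133

Under noisy-OR, P(traffic spike | causes) = 1 − (1−0.023)·∏(1−qᵢ) over the active causes.
Numerator (weight on configurations with newsletter send): 0.722337*0.1 = 0.072234
The normalizing constant is 0.52127*0.9 + 0.722337*0.1 = 0.541377
Posterior = 0.072234 / 0.541377 ≈ 0.133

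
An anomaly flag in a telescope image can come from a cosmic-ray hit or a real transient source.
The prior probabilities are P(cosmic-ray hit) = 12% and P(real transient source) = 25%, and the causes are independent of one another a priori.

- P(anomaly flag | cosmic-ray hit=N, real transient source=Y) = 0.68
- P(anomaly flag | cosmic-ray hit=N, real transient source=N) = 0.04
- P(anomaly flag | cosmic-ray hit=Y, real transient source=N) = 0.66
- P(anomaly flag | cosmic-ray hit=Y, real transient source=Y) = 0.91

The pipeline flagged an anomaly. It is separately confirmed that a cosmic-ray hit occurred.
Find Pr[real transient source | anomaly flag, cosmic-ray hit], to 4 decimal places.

Pr[real transient source | anomaly flag, cosmic-ray hit] ≈ 0.3149

P(anomaly flag | cosmic-ray hit) = 0.66·0.75 + 0.91·0.25 = 0.495000 + 0.227500 = 0.722500
Of this, 0.227500 comes from 0.91·0.25 (the real transient source=true cases).
P(real transient source | anomaly flag, cosmic-ray hit) = 0.227500 / 0.722500 ≈ 0.3149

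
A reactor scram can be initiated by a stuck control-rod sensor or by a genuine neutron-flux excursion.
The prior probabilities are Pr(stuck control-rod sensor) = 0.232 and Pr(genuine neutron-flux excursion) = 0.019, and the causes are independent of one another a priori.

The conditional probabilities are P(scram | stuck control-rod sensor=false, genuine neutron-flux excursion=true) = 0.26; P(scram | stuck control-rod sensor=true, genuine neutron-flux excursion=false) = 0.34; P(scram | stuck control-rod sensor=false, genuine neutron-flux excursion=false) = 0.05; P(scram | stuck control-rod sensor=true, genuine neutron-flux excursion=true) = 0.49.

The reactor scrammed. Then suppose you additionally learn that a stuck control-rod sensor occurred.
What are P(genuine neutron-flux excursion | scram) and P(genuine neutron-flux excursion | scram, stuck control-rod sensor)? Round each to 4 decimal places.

P(scram) = 0.05·0.768·0.981 + 0.26·0.768·0.019 + 0.34·0.232·0.981 + 0.49·0.232·0.019 = 0.037670 + 0.003794 + 0.077381 + 0.002160 = 0.121005
Restricting to configurations with genuine neutron-flux excursion present: 0.003794 + 0.002160 = 0.005954.
So P(genuine neutron-flux excursion | scram) = 0.005954/0.121005 ≈ 0.0492.

Now also conditioning on stuck control-rod sensor=true:
Numerator (weight on configurations with genuine neutron-flux excursion): 0.49·0.019 = 0.009310
The normalizing constant is 0.34·0.981 + 0.49·0.019 = 0.342850
Posterior = 0.009310 / 0.342850 ≈ 0.0272
Conditioning on stuck control-rod sensor lowers the posterior on genuine neutron-flux excursion: the classic explaining-away effect in a common-effect structure.

P(genuine neutron-flux excursion | scram) ≈ 0.0492; P(genuine neutron-flux excursion | scram, stuck control-rod sensor) ≈ 0.0272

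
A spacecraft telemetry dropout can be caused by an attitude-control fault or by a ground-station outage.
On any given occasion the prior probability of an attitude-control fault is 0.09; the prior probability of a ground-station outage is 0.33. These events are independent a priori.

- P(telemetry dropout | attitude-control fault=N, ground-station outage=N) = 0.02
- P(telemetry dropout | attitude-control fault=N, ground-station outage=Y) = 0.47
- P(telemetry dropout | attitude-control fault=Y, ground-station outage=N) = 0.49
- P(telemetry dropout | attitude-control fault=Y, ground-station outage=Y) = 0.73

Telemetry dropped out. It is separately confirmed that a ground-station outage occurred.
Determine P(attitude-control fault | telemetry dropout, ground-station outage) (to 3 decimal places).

P(attitude-control fault | telemetry dropout, ground-station outage) ≈ 0.133

P(telemetry dropout | ground-station outage) = 0.47·0.91 + 0.73·0.09 = 0.427700 + 0.065700 = 0.493400
The attitude-control fault-present share is 0.73·0.09 = 0.065700.
P(attitude-control fault | telemetry dropout, ground-station outage) = 0.065700 / 0.493400 ≈ 0.133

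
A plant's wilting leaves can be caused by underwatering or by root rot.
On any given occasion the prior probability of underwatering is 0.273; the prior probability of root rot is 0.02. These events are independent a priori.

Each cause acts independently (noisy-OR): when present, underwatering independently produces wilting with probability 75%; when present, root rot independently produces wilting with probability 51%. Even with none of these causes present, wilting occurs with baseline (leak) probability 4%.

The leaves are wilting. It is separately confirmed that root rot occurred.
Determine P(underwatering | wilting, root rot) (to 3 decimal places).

Under noisy-OR, P(wilting | causes) = 1 − (1−0.04)·∏(1−qᵢ) over the active causes.
Enumerate both values of underwatering and weight by the priors:
  P(wilting | root rot) = 0.5296·0.727 + 0.8824·0.273
        = 0.385019 + 0.240895 = 0.625914
The terms with underwatering present sum to 0.240895, so
  P(underwatering | wilting, root rot) = 0.240895 / 0.625914 ≈ 0.385

P(underwatering | wilting, root rot) ≈ 0.385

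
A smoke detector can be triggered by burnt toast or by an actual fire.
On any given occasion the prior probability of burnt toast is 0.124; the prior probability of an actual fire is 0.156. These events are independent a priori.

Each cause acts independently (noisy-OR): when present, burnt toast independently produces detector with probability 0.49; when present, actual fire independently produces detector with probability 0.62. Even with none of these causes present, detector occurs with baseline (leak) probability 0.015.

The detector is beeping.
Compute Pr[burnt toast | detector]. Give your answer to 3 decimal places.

Pr[burnt toast | detector] ≈ 0.412

Under noisy-OR, P(detector | causes) = 1 − (1−0.015)·∏(1−qᵢ) over the active causes.
Weight on burnt toast=true, given the evidence: 0.052082 + 0.015651 = 0.067733
Normalizer over all consistent configurations: 0.015×0.876×0.844 + 0.6257×0.876×0.156 + 0.49765×0.124×0.844 + 0.809107×0.124×0.156 = 0.164329
Posterior = 0.067733 / 0.164329 ≈ 0.412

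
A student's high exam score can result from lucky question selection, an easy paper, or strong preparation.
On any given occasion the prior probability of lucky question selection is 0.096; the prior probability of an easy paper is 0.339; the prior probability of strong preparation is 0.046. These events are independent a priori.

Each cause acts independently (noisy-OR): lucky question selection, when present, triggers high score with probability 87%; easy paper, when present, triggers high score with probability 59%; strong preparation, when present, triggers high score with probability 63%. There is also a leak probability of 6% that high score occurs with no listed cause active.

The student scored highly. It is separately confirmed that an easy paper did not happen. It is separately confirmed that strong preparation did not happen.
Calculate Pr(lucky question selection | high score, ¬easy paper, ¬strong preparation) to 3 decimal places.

Under noisy-OR, P(high score | causes) = 1 − (1−0.06)·∏(1−qᵢ) over the active causes.
P(high score | ¬easy paper, ¬strong preparation) = 0.06*0.904 + 0.8778*0.096 = 0.054240 + 0.084269 = 0.138509
Of this, 0.084269 comes from 0.8778*0.096 (the lucky question selection=true cases).
P(lucky question selection | high score, ¬easy paper, ¬strong preparation) = 0.084269 / 0.138509 ≈ 0.608

Pr(lucky question selection | high score, ¬easy paper, ¬strong preparation) ≈ 0.608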